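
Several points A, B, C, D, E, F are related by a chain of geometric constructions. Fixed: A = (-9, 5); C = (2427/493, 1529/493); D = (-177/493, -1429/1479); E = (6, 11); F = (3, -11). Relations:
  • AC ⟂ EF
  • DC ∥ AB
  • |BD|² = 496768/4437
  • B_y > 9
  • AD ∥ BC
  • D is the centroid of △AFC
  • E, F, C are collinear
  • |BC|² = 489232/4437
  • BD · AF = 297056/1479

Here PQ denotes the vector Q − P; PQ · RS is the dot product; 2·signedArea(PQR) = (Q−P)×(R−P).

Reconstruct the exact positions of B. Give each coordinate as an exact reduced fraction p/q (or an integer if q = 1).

1. B_x = -1833/493  [AD ∥ BC ∩ DC ∥ AB]
2. B_y = 13411/1479  [AD ∥ BC ∩ DC ∥ AB]
   → B = (-1833/493, 13411/1479)

B = (-1833/493, 13411/1479)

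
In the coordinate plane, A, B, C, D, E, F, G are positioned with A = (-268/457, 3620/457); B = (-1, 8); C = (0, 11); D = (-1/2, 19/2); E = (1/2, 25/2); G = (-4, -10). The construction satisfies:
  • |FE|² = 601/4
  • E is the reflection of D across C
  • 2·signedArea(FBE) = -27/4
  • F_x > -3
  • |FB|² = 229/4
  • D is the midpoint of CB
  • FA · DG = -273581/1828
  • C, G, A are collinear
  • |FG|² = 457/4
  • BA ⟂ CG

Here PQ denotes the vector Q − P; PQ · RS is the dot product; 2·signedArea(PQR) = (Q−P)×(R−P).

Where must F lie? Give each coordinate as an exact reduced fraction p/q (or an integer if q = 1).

1. F_x = -2  [2·signedArea(FBE) = -27/4 ∩ FA · DG = -273581/1828]
2. F_y = 1/2  [2·signedArea(FBE) = -27/4 ∩ FA · DG = -273581/1828]
   → F = (-2, 1/2)

F = (-2, 1/2)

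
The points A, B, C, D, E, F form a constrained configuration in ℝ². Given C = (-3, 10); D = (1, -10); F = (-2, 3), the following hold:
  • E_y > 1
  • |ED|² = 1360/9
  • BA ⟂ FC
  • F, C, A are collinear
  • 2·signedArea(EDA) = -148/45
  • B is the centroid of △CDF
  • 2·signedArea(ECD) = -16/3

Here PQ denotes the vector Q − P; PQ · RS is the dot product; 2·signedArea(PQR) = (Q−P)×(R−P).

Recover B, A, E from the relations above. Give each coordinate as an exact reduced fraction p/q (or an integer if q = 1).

1. B_x = -4/3  [B is the centroid of △CDF]
2. B_y = 1  [B is the centroid of △CDF]
   → B = (-4/3, 1)
3. A_x = -128/75  [F, C, A are collinear ∩ BA ⟂ FC]
4. A_y = 71/75  [F, C, A are collinear ∩ BA ⟂ FC]
   → A = (-128/75, 71/75)
5. E_x = -5/3  [2·signedArea(ECD) = -16/3 ∩ 2·signedArea(EDA) = -148/45]
6. E_y = 2  [2·signedArea(ECD) = -16/3 ∩ 2·signedArea(EDA) = -148/45]
   → E = (-5/3, 2)

A = (-128/75, 71/75)
B = (-4/3, 1)
E = (-5/3, 2)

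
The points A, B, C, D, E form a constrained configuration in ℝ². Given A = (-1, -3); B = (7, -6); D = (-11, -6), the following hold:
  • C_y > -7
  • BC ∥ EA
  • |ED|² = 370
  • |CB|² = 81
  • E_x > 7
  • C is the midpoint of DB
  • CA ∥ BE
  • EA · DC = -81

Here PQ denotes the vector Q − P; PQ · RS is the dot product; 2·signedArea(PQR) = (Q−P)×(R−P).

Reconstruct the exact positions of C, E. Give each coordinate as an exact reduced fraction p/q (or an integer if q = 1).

1. C_x = -2  [C is the midpoint of DB]
2. C_y = -6  [C is the midpoint of DB]
   → C = (-2, -6)
3. E_x = 8  [BC ∥ EA ∩ CA ∥ BE]
4. E_y = -3  [BC ∥ EA ∩ CA ∥ BE]
   → E = (8, -3)

C = (-2, -6)
E = (8, -3)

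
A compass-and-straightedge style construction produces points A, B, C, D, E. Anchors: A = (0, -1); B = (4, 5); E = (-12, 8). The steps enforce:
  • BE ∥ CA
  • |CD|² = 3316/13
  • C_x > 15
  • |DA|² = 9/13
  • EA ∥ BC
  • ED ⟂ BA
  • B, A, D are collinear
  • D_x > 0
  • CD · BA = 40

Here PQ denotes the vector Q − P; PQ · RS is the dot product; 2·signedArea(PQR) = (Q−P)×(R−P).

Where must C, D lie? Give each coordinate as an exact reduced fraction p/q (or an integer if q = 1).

C = (16, -4)
D = (6/13, -4/13)

1. C_x = 16  [BE ∥ CA ∩ EA ∥ BC]
2. C_y = -4  [BE ∥ CA ∩ EA ∥ BC]
   → C = (16, -4)
3. D_x = 6/13  [B, A, D are collinear ∩ ED ⟂ BA]
4. D_y = -4/13  [B, A, D are collinear ∩ ED ⟂ BA]
   → D = (6/13, -4/13)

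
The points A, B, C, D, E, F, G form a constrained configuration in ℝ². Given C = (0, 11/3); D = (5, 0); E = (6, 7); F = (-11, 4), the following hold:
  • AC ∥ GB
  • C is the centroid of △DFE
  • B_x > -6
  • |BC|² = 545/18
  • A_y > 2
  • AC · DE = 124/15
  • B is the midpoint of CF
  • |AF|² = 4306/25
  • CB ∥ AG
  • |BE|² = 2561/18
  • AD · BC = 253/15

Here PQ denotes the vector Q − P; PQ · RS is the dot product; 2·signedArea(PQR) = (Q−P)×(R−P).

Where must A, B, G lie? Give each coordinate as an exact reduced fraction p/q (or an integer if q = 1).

1. B_x = -11/2  [B is the midpoint of CF]
2. B_y = 23/6  [B is the midpoint of CF]
   → B = (-11/2, 23/6)
3. A_x = 2  [AC · DE = 124/15 ∩ AD · BC = 253/15]
4. A_y = 11/5  [AC · DE = 124/15 ∩ AD · BC = 253/15]
   → A = (2, 11/5)
5. G_x = -7/2  [AC ∥ GB ∩ CB ∥ AG]
6. G_y = 71/30  [AC ∥ GB ∩ CB ∥ AG]
   → G = (-7/2, 71/30)

A = (2, 11/5)
B = (-11/2, 23/6)
G = (-7/2, 71/30)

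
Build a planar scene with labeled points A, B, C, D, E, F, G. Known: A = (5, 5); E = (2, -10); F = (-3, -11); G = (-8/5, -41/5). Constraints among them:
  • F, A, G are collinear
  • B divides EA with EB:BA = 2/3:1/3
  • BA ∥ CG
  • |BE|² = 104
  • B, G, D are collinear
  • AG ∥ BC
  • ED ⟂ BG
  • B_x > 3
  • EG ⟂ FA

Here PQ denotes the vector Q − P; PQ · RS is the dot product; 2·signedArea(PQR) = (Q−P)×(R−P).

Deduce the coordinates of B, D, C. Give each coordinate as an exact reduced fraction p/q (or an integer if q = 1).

B = (4, 0)
C = (-13/5, -66/5)
D = (-3188/2465, -19106/2465)

1. B_x = 4  [B divides EA with EB:BA = 2/3:1/3]
2. B_y = 0  [B divides EA with EB:BA = 2/3:1/3]
   → B = (4, 0)
3. D_x = -3188/2465  [B, G, D are collinear ∩ ED ⟂ BG]
4. D_y = -19106/2465  [B, G, D are collinear ∩ ED ⟂ BG]
   → D = (-3188/2465, -19106/2465)
5. C_x = -13/5  [BA ∥ CG ∩ AG ∥ BC]
6. C_y = -66/5  [BA ∥ CG ∩ AG ∥ BC]
   → C = (-13/5, -66/5)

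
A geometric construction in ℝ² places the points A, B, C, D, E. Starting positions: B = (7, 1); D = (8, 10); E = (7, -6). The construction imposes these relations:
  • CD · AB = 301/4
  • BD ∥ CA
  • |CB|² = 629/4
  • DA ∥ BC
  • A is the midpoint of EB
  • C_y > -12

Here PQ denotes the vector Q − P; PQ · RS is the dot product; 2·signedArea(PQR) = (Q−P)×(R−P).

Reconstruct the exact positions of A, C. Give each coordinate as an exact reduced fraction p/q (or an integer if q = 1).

1. A_x = 7  [A is the midpoint of EB]
2. A_y = -5/2  [A is the midpoint of EB]
   → A = (7, -5/2)
3. C_x = 6  [BD ∥ CA ∩ DA ∥ BC]
4. C_y = -23/2  [BD ∥ CA ∩ DA ∥ BC]
   → C = (6, -23/2)

A = (7, -5/2)
C = (6, -23/2)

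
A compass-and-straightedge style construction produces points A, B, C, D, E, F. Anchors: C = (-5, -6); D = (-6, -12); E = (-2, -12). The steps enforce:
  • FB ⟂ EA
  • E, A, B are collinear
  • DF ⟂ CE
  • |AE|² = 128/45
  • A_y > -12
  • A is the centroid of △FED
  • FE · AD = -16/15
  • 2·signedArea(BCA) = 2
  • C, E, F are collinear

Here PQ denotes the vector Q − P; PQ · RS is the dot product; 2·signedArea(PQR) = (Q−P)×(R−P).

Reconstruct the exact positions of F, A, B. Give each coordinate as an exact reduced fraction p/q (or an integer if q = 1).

1. F_x = -14/5  [C, E, F are collinear ∩ DF ⟂ CE]
2. F_y = -52/5  [C, E, F are collinear ∩ DF ⟂ CE]
   → F = (-14/5, -52/5)
3. A_x = -18/5  [A is the centroid of △FED]
4. A_y = -172/15  [A is the centroid of △FED]
   → A = (-18/5, -172/15)
5. B_x = -16/5  [E, A, B are collinear ∩ FB ⟂ EA]
6. B_y = -58/5  [E, A, B are collinear ∩ FB ⟂ EA]
   → B = (-16/5, -58/5)

A = (-18/5, -172/15)
B = (-16/5, -58/5)
F = (-14/5, -52/5)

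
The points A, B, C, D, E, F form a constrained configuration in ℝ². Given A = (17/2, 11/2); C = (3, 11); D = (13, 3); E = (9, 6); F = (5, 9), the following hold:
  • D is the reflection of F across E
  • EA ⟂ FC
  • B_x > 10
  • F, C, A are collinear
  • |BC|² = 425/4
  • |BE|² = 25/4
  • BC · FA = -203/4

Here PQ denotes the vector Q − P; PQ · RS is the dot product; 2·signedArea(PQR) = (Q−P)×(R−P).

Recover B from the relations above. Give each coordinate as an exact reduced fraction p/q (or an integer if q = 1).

1. B_x = 11  [line -7/2·x + 7/2·y + 91/4 = 0 ∩ |BC|² = 425/4]
2. B_y = 9/2  [line -7/2·x + 7/2·y + 91/4 = 0 ∩ |BC|² = 425/4]
   → B = (11, 9/2)

B = (11, 9/2)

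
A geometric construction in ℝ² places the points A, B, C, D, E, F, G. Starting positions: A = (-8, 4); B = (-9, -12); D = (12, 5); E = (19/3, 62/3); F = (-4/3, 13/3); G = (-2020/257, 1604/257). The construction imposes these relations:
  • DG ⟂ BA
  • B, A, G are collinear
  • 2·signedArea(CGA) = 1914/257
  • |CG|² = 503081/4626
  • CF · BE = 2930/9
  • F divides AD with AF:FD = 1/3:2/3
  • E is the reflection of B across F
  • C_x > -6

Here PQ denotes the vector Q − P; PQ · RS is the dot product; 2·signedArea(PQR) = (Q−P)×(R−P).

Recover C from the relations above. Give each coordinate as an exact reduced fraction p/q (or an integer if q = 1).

1. C_x = -31/6  [2·signedArea(CGA) = 1914/257 ∩ CF · BE = 2930/9]
2. C_y = -23/6  [2·signedArea(CGA) = 1914/257 ∩ CF · BE = 2930/9]
   → C = (-31/6, -23/6)

C = (-31/6, -23/6)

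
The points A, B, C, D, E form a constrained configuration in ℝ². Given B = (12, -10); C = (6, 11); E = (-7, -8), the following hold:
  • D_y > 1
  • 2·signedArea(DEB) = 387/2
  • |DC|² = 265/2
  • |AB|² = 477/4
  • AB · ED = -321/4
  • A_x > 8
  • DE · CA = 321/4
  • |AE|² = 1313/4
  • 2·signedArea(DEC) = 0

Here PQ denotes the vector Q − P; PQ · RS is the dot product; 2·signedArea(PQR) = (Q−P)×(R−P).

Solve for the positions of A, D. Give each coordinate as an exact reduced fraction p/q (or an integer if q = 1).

A = (9, 1/2)
D = (-1/2, 3/2)

1. D_x = -1/2  [2·signedArea(DEC) = 0 ∩ 2·signedArea(DEB) = 387/2]
2. D_y = 3/2  [2·signedArea(DEC) = 0 ∩ 2·signedArea(DEB) = 387/2]
   → D = (-1/2, 3/2)
3. A_x = 9  [line -13/2·x + -19/2·y + 253/4 = 0 ∩ |AE|² = 1313/4]
4. A_y = 1/2  [line -13/2·x + -19/2·y + 253/4 = 0 ∩ |AE|² = 1313/4]
   → A = (9, 1/2)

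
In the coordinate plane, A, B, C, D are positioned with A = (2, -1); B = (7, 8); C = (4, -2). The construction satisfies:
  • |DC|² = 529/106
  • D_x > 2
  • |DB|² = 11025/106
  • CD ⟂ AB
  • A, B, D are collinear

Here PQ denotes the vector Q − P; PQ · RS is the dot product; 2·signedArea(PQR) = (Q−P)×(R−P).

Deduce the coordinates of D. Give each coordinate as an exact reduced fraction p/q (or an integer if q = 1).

1. D_x = 217/106  [A, B, D are collinear ∩ CD ⟂ AB]
2. D_y = -97/106  [A, B, D are collinear ∩ CD ⟂ AB]
   → D = (217/106, -97/106)

D = (217/106, -97/106)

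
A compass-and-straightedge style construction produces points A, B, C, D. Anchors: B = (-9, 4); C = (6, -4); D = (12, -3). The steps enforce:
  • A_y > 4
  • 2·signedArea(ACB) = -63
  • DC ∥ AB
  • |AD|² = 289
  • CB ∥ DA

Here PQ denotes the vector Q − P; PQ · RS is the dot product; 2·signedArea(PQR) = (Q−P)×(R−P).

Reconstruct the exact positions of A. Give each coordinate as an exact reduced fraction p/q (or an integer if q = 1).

A = (-3, 5)

1. A_x = -3  [DC ∥ AB ∩ CB ∥ DA]
2. A_y = 5  [DC ∥ AB ∩ CB ∥ DA]
   → A = (-3, 5)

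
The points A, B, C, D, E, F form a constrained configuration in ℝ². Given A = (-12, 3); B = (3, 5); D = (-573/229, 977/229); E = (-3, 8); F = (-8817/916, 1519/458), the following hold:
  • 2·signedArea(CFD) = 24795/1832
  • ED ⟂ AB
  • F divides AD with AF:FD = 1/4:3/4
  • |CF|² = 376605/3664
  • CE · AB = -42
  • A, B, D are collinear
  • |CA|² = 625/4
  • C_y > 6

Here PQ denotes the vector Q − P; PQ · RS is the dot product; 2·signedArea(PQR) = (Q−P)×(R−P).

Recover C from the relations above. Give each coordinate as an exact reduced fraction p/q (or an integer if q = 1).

1. C_x = 0  [2·signedArea(CFD) = 24795/1832 ∩ CE · AB = -42]
2. C_y = 13/2  [2·signedArea(CFD) = 24795/1832 ∩ CE · AB = -42]
   → C = (0, 13/2)

C = (0, 13/2)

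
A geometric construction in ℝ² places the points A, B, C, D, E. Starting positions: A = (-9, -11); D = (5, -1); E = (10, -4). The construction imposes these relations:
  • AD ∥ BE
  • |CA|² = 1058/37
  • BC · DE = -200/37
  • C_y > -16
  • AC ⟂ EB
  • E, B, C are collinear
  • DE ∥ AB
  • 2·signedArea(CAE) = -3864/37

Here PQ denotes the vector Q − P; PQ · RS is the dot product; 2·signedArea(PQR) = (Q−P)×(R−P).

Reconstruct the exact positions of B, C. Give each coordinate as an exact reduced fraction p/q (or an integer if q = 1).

1. B_x = -4  [AD ∥ BE ∩ DE ∥ AB]
2. B_y = -14  [AD ∥ BE ∩ DE ∥ AB]
   → B = (-4, -14)
3. C_x = -218/37  [E, B, C are collinear ∩ AC ⟂ EB]
4. C_y = -568/37  [E, B, C are collinear ∩ AC ⟂ EB]
   → C = (-218/37, -568/37)

B = (-4, -14)
C = (-218/37, -568/37)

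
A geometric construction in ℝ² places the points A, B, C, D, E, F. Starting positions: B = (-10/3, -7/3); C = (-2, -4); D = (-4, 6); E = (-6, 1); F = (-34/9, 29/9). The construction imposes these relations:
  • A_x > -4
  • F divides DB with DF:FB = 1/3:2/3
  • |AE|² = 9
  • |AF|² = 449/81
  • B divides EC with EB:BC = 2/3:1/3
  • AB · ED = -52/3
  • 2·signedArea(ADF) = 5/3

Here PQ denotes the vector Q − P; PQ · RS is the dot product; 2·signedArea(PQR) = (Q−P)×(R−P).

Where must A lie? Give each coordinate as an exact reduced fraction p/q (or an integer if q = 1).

1. A_x = -3  [2·signedArea(ADF) = 5/3 ∩ AB · ED = -52/3]
2. A_y = 1  [2·signedArea(ADF) = 5/3 ∩ AB · ED = -52/3]
   → A = (-3, 1)

A = (-3, 1)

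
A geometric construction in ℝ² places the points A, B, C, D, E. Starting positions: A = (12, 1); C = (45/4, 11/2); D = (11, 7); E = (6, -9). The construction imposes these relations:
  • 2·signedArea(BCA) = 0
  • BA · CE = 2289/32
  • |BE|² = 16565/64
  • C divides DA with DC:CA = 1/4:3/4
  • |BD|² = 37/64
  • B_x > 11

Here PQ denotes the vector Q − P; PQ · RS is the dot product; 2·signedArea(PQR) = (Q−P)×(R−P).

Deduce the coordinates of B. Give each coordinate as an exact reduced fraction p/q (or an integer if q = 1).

B = (89/8, 25/4)

1. B_x = 89/8  [2·signedArea(BCA) = 0 ∩ BA · CE = 2289/32]
2. B_y = 25/4  [2·signedArea(BCA) = 0 ∩ BA · CE = 2289/32]
   → B = (89/8, 25/4)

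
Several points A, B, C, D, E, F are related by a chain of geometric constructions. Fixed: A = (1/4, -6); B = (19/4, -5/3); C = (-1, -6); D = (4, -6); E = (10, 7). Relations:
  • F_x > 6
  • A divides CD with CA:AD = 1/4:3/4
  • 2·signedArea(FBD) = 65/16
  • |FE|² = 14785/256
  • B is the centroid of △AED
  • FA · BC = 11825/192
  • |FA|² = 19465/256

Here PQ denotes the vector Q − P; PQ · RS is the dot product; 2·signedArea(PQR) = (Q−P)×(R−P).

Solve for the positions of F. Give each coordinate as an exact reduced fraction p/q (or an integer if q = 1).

F = (97/16, 1/2)

1. F_x = 97/16  [2·signedArea(FBD) = 65/16 ∩ FA · BC = 11825/192]
2. F_y = 1/2  [2·signedArea(FBD) = 65/16 ∩ FA · BC = 11825/192]
   → F = (97/16, 1/2)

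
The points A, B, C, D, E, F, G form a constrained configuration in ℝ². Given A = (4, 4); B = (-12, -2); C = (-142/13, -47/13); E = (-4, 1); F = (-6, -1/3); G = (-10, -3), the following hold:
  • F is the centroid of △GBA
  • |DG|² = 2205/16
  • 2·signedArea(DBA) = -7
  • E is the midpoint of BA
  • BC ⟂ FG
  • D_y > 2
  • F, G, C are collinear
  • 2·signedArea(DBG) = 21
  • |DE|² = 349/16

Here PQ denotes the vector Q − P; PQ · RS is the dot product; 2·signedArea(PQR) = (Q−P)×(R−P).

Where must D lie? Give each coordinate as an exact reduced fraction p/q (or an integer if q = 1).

1. D_x = 1/2  [2·signedArea(DBA) = -7 ∩ 2·signedArea(DBG) = 21]
2. D_y = 9/4  [2·signedArea(DBA) = -7 ∩ 2·signedArea(DBG) = 21]
   → D = (1/2, 9/4)

D = (1/2, 9/4)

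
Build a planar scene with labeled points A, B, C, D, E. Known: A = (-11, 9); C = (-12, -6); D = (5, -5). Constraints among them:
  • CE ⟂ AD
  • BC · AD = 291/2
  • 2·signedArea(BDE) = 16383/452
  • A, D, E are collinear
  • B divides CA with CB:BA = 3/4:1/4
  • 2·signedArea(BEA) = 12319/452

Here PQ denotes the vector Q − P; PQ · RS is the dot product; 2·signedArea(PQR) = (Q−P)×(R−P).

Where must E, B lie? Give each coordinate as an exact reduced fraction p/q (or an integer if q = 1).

1. E_x = -467/113  [A, D, E are collinear ∩ CE ⟂ AD]
2. E_y = 338/113  [A, D, E are collinear ∩ CE ⟂ AD]
   → E = (-467/113, 338/113)
3. B_x = -45/4  [B divides CA with CB:BA = 3/4:1/4]
4. B_y = 21/4  [B divides CA with CB:BA = 3/4:1/4]
   → B = (-45/4, 21/4)

B = (-45/4, 21/4)
E = (-467/113, 338/113)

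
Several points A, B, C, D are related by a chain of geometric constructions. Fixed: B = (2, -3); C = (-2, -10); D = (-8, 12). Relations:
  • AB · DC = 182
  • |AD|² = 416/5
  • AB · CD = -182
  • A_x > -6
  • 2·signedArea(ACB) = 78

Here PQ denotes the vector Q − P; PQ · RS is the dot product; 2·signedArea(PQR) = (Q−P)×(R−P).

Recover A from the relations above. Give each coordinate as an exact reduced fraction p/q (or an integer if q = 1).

A = (-28/5, 16/5)

1. A_x = -28/5  [2·signedArea(ACB) = 78 ∩ AB · CD = -182]
2. A_y = 16/5  [2·signedArea(ACB) = 78 ∩ AB · CD = -182]
   → A = (-28/5, 16/5)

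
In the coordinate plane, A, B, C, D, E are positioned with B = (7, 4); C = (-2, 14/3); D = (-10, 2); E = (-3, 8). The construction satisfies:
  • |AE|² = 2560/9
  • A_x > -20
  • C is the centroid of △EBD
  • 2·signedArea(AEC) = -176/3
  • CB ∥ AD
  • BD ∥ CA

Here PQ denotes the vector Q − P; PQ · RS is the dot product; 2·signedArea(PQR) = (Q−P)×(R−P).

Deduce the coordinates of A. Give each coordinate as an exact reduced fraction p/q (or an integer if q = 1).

A = (-19, 8/3)

1. A_x = -19  [CB ∥ AD ∩ BD ∥ CA]
2. A_y = 8/3  [CB ∥ AD ∩ BD ∥ CA]
   → A = (-19, 8/3)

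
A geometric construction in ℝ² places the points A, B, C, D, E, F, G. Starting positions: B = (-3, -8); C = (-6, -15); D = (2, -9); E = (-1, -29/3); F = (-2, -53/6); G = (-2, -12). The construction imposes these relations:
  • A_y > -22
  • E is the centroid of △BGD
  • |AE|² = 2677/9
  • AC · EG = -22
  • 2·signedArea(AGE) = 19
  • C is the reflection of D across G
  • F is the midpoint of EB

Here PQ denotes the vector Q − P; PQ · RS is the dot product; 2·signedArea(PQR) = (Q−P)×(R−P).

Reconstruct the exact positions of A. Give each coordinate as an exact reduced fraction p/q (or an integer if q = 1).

A = (-14, -21)

1. A_x = -14  [2·signedArea(AGE) = 19 ∩ AC · EG = -22]
2. A_y = -21  [2·signedArea(AGE) = 19 ∩ AC · EG = -22]
   → A = (-14, -21)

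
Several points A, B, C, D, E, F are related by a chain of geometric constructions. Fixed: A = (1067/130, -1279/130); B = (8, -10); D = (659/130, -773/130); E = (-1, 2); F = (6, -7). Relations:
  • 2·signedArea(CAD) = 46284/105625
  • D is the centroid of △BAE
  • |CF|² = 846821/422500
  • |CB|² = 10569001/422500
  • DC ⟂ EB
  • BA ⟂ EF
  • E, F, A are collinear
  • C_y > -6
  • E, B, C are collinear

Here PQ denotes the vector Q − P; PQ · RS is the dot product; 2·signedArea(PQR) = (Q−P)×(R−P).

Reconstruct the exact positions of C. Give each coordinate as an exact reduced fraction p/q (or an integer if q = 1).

C = (16247/3250, -9748/1625)

1. C_x = 16247/3250  [E, B, C are collinear ∩ DC ⟂ EB]
2. C_y = -9748/1625  [E, B, C are collinear ∩ DC ⟂ EB]
   → C = (16247/3250, -9748/1625)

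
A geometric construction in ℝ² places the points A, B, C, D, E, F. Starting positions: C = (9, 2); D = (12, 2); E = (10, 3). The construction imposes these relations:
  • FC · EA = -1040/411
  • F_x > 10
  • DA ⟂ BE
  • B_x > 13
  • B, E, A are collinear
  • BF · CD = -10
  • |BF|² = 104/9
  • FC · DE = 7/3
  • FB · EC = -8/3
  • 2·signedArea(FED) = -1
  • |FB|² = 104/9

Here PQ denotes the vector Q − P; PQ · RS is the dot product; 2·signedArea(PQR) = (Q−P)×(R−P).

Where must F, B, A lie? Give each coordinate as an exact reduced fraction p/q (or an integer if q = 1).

1. F_x = 31/3  [FC · DE = 7/3 ∩ 2·signedArea(FED) = -1]
2. F_y = 7/3  [FC · DE = 7/3 ∩ 2·signedArea(FED) = -1]
   → F = (31/3, 7/3)
3. B_x = 41/3  [FB · EC = -8/3 ∩ BF · CD = -10]
4. B_y = 5/3  [FB · EC = -8/3 ∩ BF · CD = -10]
   → B = (41/3, 5/3)
5. A_x = 1656/137  [B, E, A are collinear ∩ DA ⟂ BE]
6. A_y = 307/137  [B, E, A are collinear ∩ DA ⟂ BE]
   → A = (1656/137, 307/137)

A = (1656/137, 307/137)
B = (41/3, 5/3)
F = (31/3, 7/3)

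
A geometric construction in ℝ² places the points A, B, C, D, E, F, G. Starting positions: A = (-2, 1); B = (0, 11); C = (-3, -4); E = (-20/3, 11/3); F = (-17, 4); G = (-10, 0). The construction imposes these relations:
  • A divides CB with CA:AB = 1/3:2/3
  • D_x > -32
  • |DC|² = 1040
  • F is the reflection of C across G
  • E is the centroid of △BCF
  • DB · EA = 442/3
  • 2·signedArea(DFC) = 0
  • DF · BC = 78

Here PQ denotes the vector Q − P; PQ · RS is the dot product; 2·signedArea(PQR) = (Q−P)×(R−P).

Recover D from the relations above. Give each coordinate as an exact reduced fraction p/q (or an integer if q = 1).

1. D_x = -31  [2·signedArea(DFC) = 0 ∩ DF · BC = 78]
2. D_y = 12  [2·signedArea(DFC) = 0 ∩ DF · BC = 78]
   → D = (-31, 12)

D = (-31, 12)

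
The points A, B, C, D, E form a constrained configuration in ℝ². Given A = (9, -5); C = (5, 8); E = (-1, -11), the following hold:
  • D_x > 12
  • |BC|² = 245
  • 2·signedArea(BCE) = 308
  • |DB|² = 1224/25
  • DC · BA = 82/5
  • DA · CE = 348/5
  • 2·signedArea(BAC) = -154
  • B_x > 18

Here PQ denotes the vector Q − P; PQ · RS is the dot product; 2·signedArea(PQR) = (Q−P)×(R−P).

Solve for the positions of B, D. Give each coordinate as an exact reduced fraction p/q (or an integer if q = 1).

B = (19, 1)
D = (13, -13/5)

1. B_x = 19  [2·signedArea(BAC) = -154 ∩ 2·signedArea(BCE) = 308]
2. B_y = 1  [2·signedArea(BAC) = -154 ∩ 2·signedArea(BCE) = 308]
   → B = (19, 1)
3. D_x = 13  [DC · BA = 82/5 ∩ DA · CE = 348/5]
4. D_y = -13/5  [DC · BA = 82/5 ∩ DA · CE = 348/5]
   → D = (13, -13/5)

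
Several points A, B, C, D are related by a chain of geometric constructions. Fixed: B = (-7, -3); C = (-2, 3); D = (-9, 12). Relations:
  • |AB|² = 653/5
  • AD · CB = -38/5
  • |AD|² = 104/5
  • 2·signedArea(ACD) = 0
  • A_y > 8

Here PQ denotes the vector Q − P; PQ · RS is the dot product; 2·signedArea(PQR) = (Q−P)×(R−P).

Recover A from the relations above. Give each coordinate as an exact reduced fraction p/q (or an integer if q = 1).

1. A_x = -31/5  [2·signedArea(ACD) = 0 ∩ AD · CB = -38/5]
2. A_y = 42/5  [2·signedArea(ACD) = 0 ∩ AD · CB = -38/5]
   → A = (-31/5, 42/5)

A = (-31/5, 42/5)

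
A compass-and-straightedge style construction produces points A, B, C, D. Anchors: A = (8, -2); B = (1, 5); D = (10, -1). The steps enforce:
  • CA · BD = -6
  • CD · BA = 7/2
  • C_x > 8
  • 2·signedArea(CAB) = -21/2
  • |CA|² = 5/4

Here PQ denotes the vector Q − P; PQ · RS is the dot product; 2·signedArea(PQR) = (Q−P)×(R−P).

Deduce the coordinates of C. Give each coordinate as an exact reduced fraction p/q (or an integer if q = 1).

1. C_x = 9  [2·signedArea(CAB) = -21/2 ∩ CD · BA = 7/2]
2. C_y = -3/2  [2·signedArea(CAB) = -21/2 ∩ CD · BA = 7/2]
   → C = (9, -3/2)

C = (9, -3/2)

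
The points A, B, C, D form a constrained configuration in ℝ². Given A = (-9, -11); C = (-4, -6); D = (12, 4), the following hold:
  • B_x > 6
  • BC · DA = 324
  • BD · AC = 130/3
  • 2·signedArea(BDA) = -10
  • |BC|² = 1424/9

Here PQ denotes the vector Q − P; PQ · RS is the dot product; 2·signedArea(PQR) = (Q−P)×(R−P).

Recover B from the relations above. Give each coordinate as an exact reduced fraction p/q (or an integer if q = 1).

B = (20/3, 2/3)

1. B_x = 20/3  [BC · DA = 324 ∩ 2·signedArea(BDA) = -10]
2. B_y = 2/3  [BC · DA = 324 ∩ 2·signedArea(BDA) = -10]
   → B = (20/3, 2/3)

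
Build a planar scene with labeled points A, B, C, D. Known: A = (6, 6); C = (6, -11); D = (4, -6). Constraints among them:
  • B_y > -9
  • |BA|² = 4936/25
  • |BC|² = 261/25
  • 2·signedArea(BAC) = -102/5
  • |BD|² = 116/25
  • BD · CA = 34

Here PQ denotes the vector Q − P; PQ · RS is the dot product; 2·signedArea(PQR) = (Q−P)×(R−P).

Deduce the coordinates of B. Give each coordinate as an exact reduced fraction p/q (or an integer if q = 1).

1. B_x = 24/5  [BD · CA = 34 ∩ 2·signedArea(BAC) = -102/5]
2. B_y = -8  [BD · CA = 34 ∩ 2·signedArea(BAC) = -102/5]
   → B = (24/5, -8)

B = (24/5, -8)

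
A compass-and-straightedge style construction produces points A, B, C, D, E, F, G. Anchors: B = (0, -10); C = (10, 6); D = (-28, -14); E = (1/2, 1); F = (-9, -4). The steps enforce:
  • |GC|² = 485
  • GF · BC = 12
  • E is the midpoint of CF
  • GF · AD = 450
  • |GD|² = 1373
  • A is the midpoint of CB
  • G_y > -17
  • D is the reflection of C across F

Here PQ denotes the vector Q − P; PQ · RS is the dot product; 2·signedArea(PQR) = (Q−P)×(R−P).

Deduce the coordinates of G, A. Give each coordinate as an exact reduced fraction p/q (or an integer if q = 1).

1. A_x = 5  [A is the midpoint of CB]
2. A_y = -2  [A is the midpoint of CB]
   → A = (5, -2)
3. G_x = 9  [GF · AD = 450 ∩ GF · BC = 12]
4. G_y = -16  [GF · AD = 450 ∩ GF · BC = 12]
   → G = (9, -16)

A = (5, -2)
G = (9, -16)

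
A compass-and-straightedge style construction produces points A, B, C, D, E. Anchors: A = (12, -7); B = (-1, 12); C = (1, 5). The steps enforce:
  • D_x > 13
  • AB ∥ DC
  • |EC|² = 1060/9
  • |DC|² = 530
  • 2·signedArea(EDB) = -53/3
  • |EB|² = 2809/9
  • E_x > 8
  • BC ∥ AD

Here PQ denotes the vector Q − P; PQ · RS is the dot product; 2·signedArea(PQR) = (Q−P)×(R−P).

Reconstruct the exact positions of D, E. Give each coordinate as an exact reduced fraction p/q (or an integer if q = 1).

D = (14, -14)
E = (25/3, -3)

1. D_x = 14  [AB ∥ DC ∩ BC ∥ AD]
2. D_y = -14  [AB ∥ DC ∩ BC ∥ AD]
   → D = (14, -14)
3. E_x = 25/3  [line -26·x + -15·y + 515/3 = 0 ∩ |EC|² = 1060/9]
4. E_y = -3  [line -26·x + -15·y + 515/3 = 0 ∩ |EC|² = 1060/9]
   → E = (25/3, -3)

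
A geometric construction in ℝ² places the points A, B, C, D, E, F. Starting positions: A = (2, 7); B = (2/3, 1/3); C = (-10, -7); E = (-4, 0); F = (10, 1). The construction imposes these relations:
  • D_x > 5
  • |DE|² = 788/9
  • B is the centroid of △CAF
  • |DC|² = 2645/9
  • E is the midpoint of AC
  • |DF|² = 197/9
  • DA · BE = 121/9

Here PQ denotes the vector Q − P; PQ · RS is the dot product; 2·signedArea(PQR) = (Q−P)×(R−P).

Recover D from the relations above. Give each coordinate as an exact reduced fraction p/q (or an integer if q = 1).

1. D_x = 16/3  [line 14/3·x + 1/3·y + -226/9 = 0 ∩ |DE|² = 788/9]
2. D_y = 2/3  [line 14/3·x + 1/3·y + -226/9 = 0 ∩ |DE|² = 788/9]
   → D = (16/3, 2/3)

D = (16/3, 2/3)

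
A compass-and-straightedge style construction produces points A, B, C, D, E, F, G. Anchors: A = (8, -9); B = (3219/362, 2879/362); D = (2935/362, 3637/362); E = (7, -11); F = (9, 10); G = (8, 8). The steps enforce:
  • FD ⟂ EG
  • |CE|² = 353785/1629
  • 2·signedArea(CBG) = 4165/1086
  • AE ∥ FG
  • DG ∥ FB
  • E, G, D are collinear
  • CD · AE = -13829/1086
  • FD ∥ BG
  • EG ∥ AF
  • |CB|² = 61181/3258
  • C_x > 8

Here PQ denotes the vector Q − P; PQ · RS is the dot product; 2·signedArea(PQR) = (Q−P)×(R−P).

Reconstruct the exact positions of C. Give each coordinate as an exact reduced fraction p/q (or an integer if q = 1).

1. C_x = 1461/181  [2·signedArea(CBG) = 4165/1086 ∩ CD · AE = -13829/1086]
2. C_y = 2008/543  [2·signedArea(CBG) = 4165/1086 ∩ CD · AE = -13829/1086]
   → C = (1461/181, 2008/543)

C = (1461/181, 2008/543)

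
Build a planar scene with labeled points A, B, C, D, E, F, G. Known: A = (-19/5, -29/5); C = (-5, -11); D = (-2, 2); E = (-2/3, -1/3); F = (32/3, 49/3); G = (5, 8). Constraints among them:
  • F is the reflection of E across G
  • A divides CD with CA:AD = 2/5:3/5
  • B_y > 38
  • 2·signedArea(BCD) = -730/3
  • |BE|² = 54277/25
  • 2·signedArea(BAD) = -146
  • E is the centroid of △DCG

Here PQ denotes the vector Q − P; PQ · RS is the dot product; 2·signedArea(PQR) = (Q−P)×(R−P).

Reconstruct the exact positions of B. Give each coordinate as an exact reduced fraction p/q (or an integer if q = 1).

1. B_x = 377/15  [line -39/5·x + 9/5·y + 634/5 = 0 ∩ |BE|² = 54277/25]
2. B_y = 577/15  [line -39/5·x + 9/5·y + 634/5 = 0 ∩ |BE|² = 54277/25]
   → B = (377/15, 577/15)

B = (377/15, 577/15)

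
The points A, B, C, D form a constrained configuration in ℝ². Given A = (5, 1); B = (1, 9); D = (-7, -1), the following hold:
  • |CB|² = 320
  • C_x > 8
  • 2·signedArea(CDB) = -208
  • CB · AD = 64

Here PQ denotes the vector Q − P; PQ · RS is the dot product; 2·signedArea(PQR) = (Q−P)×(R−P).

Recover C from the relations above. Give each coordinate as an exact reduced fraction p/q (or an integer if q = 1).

1. C_x = 9  [2·signedArea(CDB) = -208 ∩ CB · AD = 64]
2. C_y = -7  [2·signedArea(CDB) = -208 ∩ CB · AD = 64]
   → C = (9, -7)

C = (9, -7)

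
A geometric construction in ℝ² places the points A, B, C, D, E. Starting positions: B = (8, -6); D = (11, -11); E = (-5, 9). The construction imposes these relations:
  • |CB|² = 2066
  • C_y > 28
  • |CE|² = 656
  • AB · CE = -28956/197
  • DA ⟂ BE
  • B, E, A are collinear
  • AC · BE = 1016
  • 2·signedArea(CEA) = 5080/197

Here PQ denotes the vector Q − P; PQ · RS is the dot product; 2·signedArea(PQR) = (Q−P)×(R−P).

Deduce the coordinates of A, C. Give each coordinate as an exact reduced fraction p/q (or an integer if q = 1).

A = (2317/197, -2037/197)
C = (-21, 29)

1. A_x = 2317/197  [B, E, A are collinear ∩ DA ⟂ BE]
2. A_y = -2037/197  [B, E, A are collinear ∩ DA ⟂ BE]
   → A = (2317/197, -2037/197)
3. C_x = -21  [2·signedArea(CEA) = 5080/197 ∩ AB · CE = -28956/197]
4. C_y = 29  [2·signedArea(CEA) = 5080/197 ∩ AB · CE = -28956/197]
   → C = (-21, 29)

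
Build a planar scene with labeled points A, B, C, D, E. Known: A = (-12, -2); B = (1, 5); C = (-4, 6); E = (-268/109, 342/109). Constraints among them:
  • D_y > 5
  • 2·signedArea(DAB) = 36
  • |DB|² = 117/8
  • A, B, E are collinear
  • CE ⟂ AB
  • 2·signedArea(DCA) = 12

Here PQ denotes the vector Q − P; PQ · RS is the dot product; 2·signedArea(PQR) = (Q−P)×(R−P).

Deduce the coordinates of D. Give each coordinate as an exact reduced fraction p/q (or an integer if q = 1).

D = (-11/4, 23/4)

1. D_x = -11/4  [2·signedArea(DCA) = 12 ∩ 2·signedArea(DAB) = 36]
2. D_y = 23/4  [2·signedArea(DCA) = 12 ∩ 2·signedArea(DAB) = 36]
   → D = (-11/4, 23/4)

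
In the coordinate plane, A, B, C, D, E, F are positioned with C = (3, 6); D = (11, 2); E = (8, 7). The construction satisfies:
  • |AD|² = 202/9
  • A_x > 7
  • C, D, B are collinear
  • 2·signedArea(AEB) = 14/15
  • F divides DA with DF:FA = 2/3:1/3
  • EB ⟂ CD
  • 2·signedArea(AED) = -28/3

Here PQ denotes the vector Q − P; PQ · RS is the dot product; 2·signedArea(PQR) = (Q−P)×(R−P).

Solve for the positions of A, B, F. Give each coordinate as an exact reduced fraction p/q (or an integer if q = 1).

A = (22/3, 5)
B = (33/5, 21/5)
F = (77/9, 4)

1. B_x = 33/5  [C, D, B are collinear ∩ EB ⟂ CD]
2. B_y = 21/5  [C, D, B are collinear ∩ EB ⟂ CD]
   → B = (33/5, 21/5)
3. A_x = 22/3  [2·signedArea(AEB) = 14/15 ∩ 2·signedArea(AED) = -28/3]
4. A_y = 5  [2·signedArea(AEB) = 14/15 ∩ 2·signedArea(AED) = -28/3]
   → A = (22/3, 5)
5. F_x = 77/9  [F divides DA with DF:FA = 2/3:1/3]
6. F_y = 4  [F divides DA with DF:FA = 2/3:1/3]
   → F = (77/9, 4)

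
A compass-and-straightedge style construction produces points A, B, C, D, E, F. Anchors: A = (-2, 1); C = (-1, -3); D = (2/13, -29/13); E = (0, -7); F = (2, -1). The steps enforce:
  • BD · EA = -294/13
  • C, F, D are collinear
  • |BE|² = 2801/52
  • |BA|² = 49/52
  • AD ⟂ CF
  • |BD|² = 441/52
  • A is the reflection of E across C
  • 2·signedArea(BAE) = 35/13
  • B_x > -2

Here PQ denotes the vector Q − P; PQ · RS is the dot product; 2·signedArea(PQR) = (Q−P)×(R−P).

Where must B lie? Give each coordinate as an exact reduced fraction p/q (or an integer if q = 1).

1. B_x = -19/13  [BD · EA = -294/13 ∩ 2·signedArea(BAE) = 35/13]
2. B_y = 5/26  [BD · EA = -294/13 ∩ 2·signedArea(BAE) = 35/13]
   → B = (-19/13, 5/26)

B = (-19/13, 5/26)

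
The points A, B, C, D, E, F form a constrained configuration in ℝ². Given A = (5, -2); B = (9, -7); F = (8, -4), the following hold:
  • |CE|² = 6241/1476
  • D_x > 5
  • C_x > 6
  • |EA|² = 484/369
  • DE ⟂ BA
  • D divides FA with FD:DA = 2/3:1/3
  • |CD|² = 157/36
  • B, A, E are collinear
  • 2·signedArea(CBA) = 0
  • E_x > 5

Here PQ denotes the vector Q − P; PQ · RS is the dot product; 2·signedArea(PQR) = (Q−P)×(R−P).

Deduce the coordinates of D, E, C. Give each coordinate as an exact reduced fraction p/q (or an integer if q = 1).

1. D_x = 6  [D divides FA with FD:DA = 2/3:1/3]
2. D_y = -8/3  [D divides FA with FD:DA = 2/3:1/3]
   → D = (6, -8/3)
3. E_x = 703/123  [B, A, E are collinear ∩ DE ⟂ BA]
4. E_y = -356/123  [B, A, E are collinear ∩ DE ⟂ BA]
   → E = (703/123, -356/123)
5. C_x = 7  [line -5·x + -4·y + 17 = 0 ∩ |CD|² = 157/36]
6. C_y = -9/2  [line -5·x + -4·y + 17 = 0 ∩ |CD|² = 157/36]
   → C = (7, -9/2)

C = (7, -9/2)
D = (6, -8/3)
E = (703/123, -356/123)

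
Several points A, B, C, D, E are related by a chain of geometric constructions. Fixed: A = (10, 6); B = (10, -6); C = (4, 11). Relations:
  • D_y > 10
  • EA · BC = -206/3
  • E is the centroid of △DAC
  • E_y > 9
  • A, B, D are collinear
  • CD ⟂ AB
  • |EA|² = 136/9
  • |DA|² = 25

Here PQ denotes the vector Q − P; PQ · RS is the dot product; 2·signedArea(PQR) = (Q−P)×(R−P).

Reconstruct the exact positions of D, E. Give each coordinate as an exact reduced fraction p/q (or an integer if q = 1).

1. D_x = 10  [A, B, D are collinear ∩ CD ⟂ AB]
2. D_y = 11  [A, B, D are collinear ∩ CD ⟂ AB]
   → D = (10, 11)
3. E_x = 8  [E is the centroid of △DAC]
4. E_y = 28/3  [E is the centroid of △DAC]
   → E = (8, 28/3)

D = (10, 11)
E = (8, 28/3)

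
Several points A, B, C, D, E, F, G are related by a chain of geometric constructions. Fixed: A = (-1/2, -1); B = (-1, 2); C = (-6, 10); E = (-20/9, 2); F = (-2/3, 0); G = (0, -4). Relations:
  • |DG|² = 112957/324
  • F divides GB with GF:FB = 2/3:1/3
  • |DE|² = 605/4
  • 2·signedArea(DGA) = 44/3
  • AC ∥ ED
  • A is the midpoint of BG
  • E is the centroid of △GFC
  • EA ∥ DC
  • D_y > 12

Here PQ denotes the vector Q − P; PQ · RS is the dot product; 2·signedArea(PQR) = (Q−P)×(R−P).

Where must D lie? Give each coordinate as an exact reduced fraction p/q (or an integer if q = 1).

1. D_x = -139/18  [EA ∥ DC ∩ AC ∥ ED]
2. D_y = 13  [EA ∥ DC ∩ AC ∥ ED]
   → D = (-139/18, 13)

D = (-139/18, 13)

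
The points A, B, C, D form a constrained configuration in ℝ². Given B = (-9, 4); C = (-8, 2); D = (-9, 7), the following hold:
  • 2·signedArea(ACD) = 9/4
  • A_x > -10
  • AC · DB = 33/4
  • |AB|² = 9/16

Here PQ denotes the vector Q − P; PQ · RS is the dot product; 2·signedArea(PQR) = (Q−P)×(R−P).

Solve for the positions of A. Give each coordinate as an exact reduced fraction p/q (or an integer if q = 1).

A = (-9, 19/4)

1. A_x = -9  [2·signedArea(ACD) = 9/4 ∩ AC · DB = 33/4]
2. A_y = 19/4  [2·signedArea(ACD) = 9/4 ∩ AC · DB = 33/4]
   → A = (-9, 19/4)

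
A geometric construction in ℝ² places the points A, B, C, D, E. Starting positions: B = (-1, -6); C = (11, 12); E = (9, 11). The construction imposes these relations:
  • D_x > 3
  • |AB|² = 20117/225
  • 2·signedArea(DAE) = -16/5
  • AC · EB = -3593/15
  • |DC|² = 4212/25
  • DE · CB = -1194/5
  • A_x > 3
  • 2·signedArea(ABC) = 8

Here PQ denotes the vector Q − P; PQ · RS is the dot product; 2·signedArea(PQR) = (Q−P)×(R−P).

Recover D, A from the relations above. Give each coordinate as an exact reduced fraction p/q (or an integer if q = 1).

1. D_x = 19/5  [line 12·x + 18·y + -336/5 = 0 ∩ |DC|² = 4212/25]
2. D_y = 6/5  [line 12·x + 18·y + -336/5 = 0 ∩ |DC|² = 4212/25]
   → D = (19/5, 6/5)
3. A_x = 59/15  [2·signedArea(ABC) = 8 ∩ 2·signedArea(DAE) = -16/5]
4. A_y = 31/15  [2·signedArea(ABC) = 8 ∩ 2·signedArea(DAE) = -16/5]
   → A = (59/15, 31/15)

A = (59/15, 31/15)
D = (19/5, 6/5)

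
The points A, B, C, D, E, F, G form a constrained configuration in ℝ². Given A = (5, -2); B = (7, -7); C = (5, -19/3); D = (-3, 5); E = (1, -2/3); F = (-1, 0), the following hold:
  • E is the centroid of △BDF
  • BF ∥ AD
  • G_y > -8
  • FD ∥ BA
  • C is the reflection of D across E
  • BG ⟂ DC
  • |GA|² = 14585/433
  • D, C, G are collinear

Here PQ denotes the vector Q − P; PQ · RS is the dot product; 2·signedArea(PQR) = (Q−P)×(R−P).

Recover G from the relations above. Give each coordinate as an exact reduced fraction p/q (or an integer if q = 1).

1. G_x = 2589/433  [D, C, G are collinear ∩ BG ⟂ DC]
2. G_y = -3343/433  [D, C, G are collinear ∩ BG ⟂ DC]
   → G = (2589/433, -3343/433)

G = (2589/433, -3343/433)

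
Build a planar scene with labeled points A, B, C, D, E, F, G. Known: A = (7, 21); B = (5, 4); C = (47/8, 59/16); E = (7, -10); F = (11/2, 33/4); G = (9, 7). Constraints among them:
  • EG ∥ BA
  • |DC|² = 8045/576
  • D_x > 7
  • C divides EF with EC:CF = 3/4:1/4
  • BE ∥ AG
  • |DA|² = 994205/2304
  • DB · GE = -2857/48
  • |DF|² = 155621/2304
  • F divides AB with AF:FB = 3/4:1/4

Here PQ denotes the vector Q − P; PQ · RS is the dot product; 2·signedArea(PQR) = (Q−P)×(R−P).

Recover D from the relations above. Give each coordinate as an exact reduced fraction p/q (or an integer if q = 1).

1. D_x = 175/24  [line 2·x + 17·y + -887/48 = 0 ∩ |DA|² = 994205/2304]
2. D_y = 11/48  [line 2·x + 17·y + -887/48 = 0 ∩ |DA|² = 994205/2304]
   → D = (175/24, 11/48)

D = (175/24, 11/48)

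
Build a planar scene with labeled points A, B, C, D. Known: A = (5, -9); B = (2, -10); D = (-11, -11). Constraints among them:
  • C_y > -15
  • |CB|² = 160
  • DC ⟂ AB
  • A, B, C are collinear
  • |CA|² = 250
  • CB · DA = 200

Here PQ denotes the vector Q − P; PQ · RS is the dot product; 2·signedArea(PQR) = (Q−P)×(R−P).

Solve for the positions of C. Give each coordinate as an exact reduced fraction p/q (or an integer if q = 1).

1. C_x = -10  [A, B, C are collinear ∩ DC ⟂ AB]
2. C_y = -14  [A, B, C are collinear ∩ DC ⟂ AB]
   → C = (-10, -14)

C = (-10, -14)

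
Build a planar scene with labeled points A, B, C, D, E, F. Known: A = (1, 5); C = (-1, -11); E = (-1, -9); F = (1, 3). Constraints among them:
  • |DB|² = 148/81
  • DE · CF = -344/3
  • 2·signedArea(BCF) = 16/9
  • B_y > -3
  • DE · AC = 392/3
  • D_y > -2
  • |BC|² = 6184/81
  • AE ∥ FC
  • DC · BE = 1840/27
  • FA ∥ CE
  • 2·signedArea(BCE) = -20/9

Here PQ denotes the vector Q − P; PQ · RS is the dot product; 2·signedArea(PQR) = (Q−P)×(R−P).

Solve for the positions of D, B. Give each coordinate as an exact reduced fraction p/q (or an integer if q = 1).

B = (1/9, -7/3)
D = (1/3, -1)

1. D_x = 1/3  [DE · AC = 392/3 ∩ DE · CF = -344/3]
2. D_y = -1  [DE · AC = 392/3 ∩ DE · CF = -344/3]
   → D = (1/3, -1)
3. B_x = 1/9  [2·signedArea(BCF) = 16/9 ∩ DC · BE = 1840/27]
4. B_y = -7/3  [2·signedArea(BCF) = 16/9 ∩ DC · BE = 1840/27]
   → B = (1/9, -7/3)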